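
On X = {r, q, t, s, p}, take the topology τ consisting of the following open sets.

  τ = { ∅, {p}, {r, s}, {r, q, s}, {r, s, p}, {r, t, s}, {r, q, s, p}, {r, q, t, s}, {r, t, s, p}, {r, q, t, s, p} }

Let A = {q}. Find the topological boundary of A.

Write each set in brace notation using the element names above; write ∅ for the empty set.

{q}

opens ⊆ A: ∅; union → int = ∅
complement {r, t, s, p}; its interior {r, t, s, p}; cl(A) = X∖{r, t, s, p} = {q}
boundary = {q} ∖ ∅ = {q}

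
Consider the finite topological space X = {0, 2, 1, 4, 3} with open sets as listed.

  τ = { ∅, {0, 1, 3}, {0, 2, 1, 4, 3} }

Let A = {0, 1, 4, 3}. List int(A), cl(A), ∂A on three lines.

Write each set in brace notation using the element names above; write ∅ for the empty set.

interior: largest open inside A is {0, 1, 3} (from ∅, {0, 1, 3})
cl via duality: int({2}) = ∅, so X∖∅ = {0, 2, 1, 4, 3}
cl∖int = {2, 4}

int(A) = {0, 1, 3}
cl(A)  = {0, 2, 1, 4, 3}
∂A     = {2, 4}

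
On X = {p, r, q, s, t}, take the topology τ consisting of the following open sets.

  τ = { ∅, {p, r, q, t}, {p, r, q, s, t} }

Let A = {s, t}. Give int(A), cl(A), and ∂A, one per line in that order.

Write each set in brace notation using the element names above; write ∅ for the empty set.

open subsets of A: ∅; so int(A) = ∅
closure: X∖int(X∖A) = X∖∅ = {p, r, q, s, t}
∂A = {p, r, q, s, t} minus ∅ = {p, r, q, s, t}

int(A) = ∅
cl(A)  = {p, r, q, s, t}
∂A     = {p, r, q, s, t}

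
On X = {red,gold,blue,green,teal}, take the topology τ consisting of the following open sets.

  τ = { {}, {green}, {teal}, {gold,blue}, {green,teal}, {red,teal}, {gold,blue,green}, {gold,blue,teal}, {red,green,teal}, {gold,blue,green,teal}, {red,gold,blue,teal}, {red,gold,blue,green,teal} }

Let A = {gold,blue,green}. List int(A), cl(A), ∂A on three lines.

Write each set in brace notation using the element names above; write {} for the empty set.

U open, U⊆A: {}, {green}, {gold,blue}, {gold,blue,green}. int(A) = ⋃ = {gold,blue,green}
X∖A={red,teal}, int(X∖A)={red,teal}, hence cl(A)={gold,blue,green}
∂A: remove int from cl → {}

int(A) = {gold,blue,green}
cl(A)  = {gold,blue,green}
∂A     = {}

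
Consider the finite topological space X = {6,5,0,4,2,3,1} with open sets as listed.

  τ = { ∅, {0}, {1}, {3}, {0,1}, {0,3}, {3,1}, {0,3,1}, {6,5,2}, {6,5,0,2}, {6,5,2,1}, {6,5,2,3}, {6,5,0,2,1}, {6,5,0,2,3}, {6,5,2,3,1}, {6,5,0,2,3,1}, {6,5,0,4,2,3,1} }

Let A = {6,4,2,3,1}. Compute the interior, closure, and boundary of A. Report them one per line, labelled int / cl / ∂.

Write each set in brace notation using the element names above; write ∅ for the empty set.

int(A) = {3,1}
cl(A)  = {6,5,4,2,3,1}
∂A     = {6,5,4,2}

open subsets of A: ∅, {1}, {3}, {3,1}; so int(A) = {3,1}
closure: X∖int(X∖A) = X∖{0} = {6,5,4,2,3,1}
∂A = {6,5,4,2,3,1} minus {3,1} = {6,5,4,2}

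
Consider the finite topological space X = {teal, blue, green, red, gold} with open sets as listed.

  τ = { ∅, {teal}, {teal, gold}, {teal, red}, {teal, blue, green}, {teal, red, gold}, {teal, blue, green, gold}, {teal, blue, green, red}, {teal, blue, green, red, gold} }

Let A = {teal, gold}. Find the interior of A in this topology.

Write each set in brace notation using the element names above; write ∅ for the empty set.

opens ⊆ A: ∅, {teal}, {teal, gold}; union → int = {teal, gold}

{teal, gold}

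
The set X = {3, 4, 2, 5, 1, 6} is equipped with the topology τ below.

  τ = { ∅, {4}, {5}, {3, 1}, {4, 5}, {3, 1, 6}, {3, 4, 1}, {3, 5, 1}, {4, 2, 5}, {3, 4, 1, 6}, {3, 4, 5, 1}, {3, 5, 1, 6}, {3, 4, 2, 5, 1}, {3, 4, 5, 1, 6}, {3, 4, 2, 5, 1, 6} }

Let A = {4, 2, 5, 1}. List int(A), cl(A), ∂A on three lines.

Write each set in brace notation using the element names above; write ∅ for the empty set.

interior: largest open inside A is {4, 2, 5} (from ∅, {4}, {5}, {4, 5}, {4, 2, 5})
cl via duality: int({3, 6}) = ∅, so X∖∅ = {3, 4, 2, 5, 1, 6}
cl∖int = {3, 1, 6}

int(A) = {4, 2, 5}
cl(A)  = {3, 4, 2, 5, 1, 6}
∂A     = {3, 1, 6}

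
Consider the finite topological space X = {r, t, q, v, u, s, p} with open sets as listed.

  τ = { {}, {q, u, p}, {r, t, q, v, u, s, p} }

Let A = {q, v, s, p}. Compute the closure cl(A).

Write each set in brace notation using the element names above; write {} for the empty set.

{r, t, q, v, u, s, p}

closure: X∖int(X∖A) = X∖{} = {r, t, q, v, u, s, p}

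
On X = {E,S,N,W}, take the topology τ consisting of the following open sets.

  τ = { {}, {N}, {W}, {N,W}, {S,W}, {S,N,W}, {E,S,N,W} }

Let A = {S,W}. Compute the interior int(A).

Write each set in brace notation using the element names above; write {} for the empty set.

{S,W}

opens ⊆ A: {}, {W}, {S,W}; union → int = {S,W}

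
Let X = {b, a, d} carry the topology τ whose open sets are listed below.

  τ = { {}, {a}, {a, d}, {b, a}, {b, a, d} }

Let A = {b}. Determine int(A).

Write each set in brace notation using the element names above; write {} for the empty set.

open subsets of A: {}; so int(A) = {}

{}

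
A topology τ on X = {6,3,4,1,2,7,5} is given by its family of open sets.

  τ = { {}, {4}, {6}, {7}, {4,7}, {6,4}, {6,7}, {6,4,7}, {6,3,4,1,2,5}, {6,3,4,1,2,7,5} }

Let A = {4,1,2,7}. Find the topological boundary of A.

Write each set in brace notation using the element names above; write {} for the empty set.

interior: largest open inside A is {4,7} (from {}, {4}, {7}, {4,7})
cl via duality: int({6,3,5}) = {6}, so X∖{6} = {3,4,1,2,7,5}
cl∖int = {3,1,2,5}

{3,1,2,5}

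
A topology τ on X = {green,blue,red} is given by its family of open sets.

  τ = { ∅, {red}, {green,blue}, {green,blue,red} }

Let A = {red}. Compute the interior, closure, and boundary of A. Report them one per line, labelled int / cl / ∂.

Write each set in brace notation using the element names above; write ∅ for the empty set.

open subsets of A: ∅, {red}; so int(A) = {red}
closure: X∖int(X∖A) = X∖{green,blue} = {red}
∂A = {red} minus {red} = ∅

int(A) = {red}
cl(A)  = {red}
∂A     = ∅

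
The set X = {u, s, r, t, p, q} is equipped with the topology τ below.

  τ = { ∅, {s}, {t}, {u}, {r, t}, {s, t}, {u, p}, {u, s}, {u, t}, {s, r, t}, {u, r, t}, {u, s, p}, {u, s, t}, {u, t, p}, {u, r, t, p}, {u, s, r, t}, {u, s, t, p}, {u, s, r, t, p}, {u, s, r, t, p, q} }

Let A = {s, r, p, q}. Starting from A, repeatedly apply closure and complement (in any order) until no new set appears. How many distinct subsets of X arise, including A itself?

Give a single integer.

cl via duality: int({u, t}) = {u, t}, so X∖{u, t} = {s, r, p, q}
Write k for closure, c for complement:
  1. A     = {s, r, p, q}
  2. cA    = {u, t}
  3. kcA   = {u, r, t, p, q}
  4. ckcA  = {s}
  5. kckcA = {s, q}
  6. ckckcA = {u, r, t, p}
applying k or c yields no new set

6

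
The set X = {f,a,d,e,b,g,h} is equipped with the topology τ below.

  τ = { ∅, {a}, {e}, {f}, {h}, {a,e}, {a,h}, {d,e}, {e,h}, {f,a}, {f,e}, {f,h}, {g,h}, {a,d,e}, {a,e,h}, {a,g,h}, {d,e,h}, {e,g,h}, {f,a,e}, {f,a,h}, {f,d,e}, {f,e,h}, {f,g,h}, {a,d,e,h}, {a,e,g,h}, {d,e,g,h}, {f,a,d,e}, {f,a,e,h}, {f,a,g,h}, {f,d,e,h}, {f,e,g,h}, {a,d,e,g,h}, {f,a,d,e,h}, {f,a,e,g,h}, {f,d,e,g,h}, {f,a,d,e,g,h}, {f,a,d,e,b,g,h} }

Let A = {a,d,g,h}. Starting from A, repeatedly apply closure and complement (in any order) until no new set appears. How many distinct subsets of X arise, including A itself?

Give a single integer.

8

complement {f,e,b}; its interior {f,e}; cl(A) = X∖{f,e} = {a,d,b,g,h}
With k = closure, c = complement:
  1. A     = {a,d,g,h}
  2. kA    = {a,d,b,g,h}
  3. cA    = {f,e,b}
  4. ckA   = {f,e}
  5. kcA   = {f,d,e,b}
  6. ckcA  = {a,g,h}
  7. kckcA = {a,b,g,h}
  8. ckckcA = {f,d,e}
k, c of each give nothing new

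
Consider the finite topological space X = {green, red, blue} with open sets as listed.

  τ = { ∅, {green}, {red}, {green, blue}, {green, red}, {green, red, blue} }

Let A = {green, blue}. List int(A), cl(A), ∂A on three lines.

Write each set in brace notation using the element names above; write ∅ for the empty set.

int(A) = {green, blue}
cl(A)  = {green, blue}
∂A     = ∅

U open, U⊆A: ∅, {green}, {green, blue}. int(A) = ⋃ = {green, blue}
X∖A={red}, int(X∖A)={red}, hence cl(A)={green, blue}
∂A: remove int from cl → ∅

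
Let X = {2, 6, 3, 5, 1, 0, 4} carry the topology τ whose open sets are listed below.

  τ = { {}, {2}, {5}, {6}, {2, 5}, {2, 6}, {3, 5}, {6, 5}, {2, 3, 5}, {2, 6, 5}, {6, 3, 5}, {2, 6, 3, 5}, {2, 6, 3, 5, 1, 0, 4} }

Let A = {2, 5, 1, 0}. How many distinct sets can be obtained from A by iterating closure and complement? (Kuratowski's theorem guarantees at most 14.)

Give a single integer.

cl via duality: int({6, 3, 4}) = {6}, so X∖{6} = {2, 3, 5, 1, 0, 4}
Write k for closure, c for complement:
  1. A     = {2, 5, 1, 0}
  2. kA    = {2, 3, 5, 1, 0, 4}
  3. cA    = {6, 3, 4}
  4. ckA   = {6}
  5. kcA   = {6, 3, 1, 0, 4}
  6. kckA  = {6, 1, 0, 4}
  7. ckcA  = {2, 5}
  8. ckckA = {2, 3, 5}
applying k or c yields no new set

8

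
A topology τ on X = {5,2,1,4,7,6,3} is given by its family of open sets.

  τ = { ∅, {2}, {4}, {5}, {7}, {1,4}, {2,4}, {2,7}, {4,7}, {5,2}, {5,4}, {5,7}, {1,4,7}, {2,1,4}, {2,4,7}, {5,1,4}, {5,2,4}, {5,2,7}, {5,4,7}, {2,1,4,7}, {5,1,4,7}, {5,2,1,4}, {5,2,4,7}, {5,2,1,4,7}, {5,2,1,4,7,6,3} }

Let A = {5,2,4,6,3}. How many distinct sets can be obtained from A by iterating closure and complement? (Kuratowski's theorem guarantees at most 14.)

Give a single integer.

8

X∖A={1,7}, int(X∖A)={7}, hence cl(A)={5,2,1,4,6,3}
Orbit (k=closure, c=complement):
  1. A     = {5,2,4,6,3}
  2. kA    = {5,2,1,4,6,3}
  3. cA    = {1,7}
  4. ckA   = {7}
  5. kcA   = {1,7,6,3}
  6. kckA  = {7,6,3}
  7. ckcA  = {5,2,4}
  8. ckckA = {5,2,1,4}
(closed under both — stop)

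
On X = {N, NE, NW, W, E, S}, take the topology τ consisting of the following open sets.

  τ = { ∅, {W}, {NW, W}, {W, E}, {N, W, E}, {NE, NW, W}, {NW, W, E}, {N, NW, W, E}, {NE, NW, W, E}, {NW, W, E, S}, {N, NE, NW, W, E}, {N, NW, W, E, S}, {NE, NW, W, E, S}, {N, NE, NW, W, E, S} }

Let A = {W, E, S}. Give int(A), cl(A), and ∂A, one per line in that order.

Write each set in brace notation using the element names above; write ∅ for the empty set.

int(A) = {W, E}
cl(A)  = {N, NE, NW, W, E, S}
∂A     = {N, NE, NW, S}

open subsets of A: ∅, {W}, {W, E}; so int(A) = {W, E}
closure: X∖int(X∖A) = X∖∅ = {N, NE, NW, W, E, S}
∂A = {N, NE, NW, W, E, S} minus {W, E} = {N, NE, NW, S}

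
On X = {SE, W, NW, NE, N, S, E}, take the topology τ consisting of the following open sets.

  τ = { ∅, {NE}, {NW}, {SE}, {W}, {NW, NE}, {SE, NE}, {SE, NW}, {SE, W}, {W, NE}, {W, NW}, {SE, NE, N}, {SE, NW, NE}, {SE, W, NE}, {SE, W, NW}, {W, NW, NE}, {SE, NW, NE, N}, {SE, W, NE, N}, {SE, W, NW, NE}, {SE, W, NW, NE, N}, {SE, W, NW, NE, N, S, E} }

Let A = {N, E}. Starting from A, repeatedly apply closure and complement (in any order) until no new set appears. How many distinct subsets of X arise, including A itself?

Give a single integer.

cl via duality: int({SE, W, NW, NE, S}) = {SE, W, NW, NE}, so X∖{SE, W, NW, NE} = {N, S, E}
Write k for closure, c for complement:
  1. A     = {N, E}
  2. kA    = {N, S, E}
  3. cA    = {SE, W, NW, NE, S}
  4. ckA   = {SE, W, NW, NE}
  5. kcA   = {SE, W, NW, NE, N, S, E}
  6. ckcA  = ∅
applying k or c yields no new set

6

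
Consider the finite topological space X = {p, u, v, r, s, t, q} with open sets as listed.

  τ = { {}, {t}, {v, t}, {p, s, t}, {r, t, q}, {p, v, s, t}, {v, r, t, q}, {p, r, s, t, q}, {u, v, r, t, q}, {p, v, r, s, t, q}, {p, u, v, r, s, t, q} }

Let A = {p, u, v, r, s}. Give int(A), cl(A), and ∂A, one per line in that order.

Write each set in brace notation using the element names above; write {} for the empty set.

opens ⊆ A: {}; union → int = {}
complement {t, q}; its interior {t}; cl(A) = X∖{t} = {p, u, v, r, s, q}
boundary = {p, u, v, r, s, q} ∖ {} = {p, u, v, r, s, q}

int(A) = {}
cl(A)  = {p, u, v, r, s, q}
∂A     = {p, u, v, r, s, q}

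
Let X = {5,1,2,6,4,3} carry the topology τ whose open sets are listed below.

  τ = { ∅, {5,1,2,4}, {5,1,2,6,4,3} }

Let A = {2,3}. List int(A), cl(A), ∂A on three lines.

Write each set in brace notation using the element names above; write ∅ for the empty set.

int(A) = ∅
cl(A)  = {5,1,2,6,4,3}
∂A     = {5,1,2,6,4,3}

interior: largest open inside A is ∅ (from ∅)
cl via duality: int({5,1,6,4}) = ∅, so X∖∅ = {5,1,2,6,4,3}
cl∖int = {5,1,2,6,4,3}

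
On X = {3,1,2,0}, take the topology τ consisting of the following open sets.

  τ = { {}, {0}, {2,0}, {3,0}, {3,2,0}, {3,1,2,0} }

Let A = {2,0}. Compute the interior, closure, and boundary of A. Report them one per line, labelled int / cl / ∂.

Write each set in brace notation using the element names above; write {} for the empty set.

int(A) = {2,0}
cl(A)  = {3,1,2,0}
∂A     = {3,1}

interior: largest open inside A is {2,0} (from {}, {0}, {2,0})
cl via duality: int({3,1}) = {}, so X∖{} = {3,1,2,0}
cl∖int = {3,1}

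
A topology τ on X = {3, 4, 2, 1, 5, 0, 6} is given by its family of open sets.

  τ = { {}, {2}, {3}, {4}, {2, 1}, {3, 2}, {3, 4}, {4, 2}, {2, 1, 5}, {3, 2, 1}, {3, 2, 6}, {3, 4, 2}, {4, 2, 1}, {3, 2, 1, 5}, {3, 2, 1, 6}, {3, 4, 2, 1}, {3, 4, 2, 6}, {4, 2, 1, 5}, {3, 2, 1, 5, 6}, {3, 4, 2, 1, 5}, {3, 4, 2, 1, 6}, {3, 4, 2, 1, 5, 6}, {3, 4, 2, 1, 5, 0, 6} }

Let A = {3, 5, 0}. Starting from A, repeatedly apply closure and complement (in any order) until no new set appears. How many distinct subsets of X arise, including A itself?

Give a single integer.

X∖A={4, 2, 1, 6}, int(X∖A)={4, 2, 1}, hence cl(A)={3, 5, 0, 6}
Orbit (k=closure, c=complement):
  1. A     = {3, 5, 0}
  2. kA    = {3, 5, 0, 6}
  3. cA    = {4, 2, 1, 6}
  4. ckA   = {4, 2, 1}
  5. kcA   = {4, 2, 1, 5, 0, 6}
  6. ckcA  = {3}
  7. kckcA = {3, 0, 6}
  8. ckckcA = {4, 2, 1, 5}
(closed under both — stop)

8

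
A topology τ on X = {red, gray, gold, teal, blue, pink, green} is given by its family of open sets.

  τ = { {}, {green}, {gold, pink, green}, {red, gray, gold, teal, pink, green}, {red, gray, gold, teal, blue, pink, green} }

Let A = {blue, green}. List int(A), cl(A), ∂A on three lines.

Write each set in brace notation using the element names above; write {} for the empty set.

int(A) = {green}
cl(A)  = {red, gray, gold, teal, blue, pink, green}
∂A     = {red, gray, gold, teal, blue, pink}

interior: largest open inside A is {green} (from {}, {green})
cl via duality: int({red, gray, gold, teal, pink}) = {}, so X∖{} = {red, gray, gold, teal, blue, pink, green}
cl∖int = {red, gray, gold, teal, blue, pink}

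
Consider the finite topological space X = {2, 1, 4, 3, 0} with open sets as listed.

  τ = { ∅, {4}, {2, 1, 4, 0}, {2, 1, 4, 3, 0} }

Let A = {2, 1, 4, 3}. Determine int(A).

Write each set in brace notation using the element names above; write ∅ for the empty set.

interior: largest open inside A is {4} (from ∅, {4})

{4}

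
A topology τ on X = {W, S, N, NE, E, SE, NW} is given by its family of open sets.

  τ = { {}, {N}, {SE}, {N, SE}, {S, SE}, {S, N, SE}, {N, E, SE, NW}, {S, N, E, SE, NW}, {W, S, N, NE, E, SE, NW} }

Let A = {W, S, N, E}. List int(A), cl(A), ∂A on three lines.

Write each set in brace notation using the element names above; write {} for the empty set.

interior: largest open inside A is {N} (from {}, {N})
cl via duality: int({NE, SE, NW}) = {SE}, so X∖{SE} = {W, S, N, NE, E, NW}
cl∖int = {W, S, NE, E, NW}

int(A) = {N}
cl(A)  = {W, S, N, NE, E, NW}
∂A     = {W, S, NE, E, NW}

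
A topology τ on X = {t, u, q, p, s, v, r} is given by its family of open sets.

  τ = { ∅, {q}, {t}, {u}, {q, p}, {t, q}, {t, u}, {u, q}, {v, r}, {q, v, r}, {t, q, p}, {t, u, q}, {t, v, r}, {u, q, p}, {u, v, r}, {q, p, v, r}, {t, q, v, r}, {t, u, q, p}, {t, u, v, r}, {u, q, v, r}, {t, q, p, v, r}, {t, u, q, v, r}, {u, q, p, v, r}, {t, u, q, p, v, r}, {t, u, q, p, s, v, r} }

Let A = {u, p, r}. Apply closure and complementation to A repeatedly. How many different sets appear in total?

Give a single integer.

12

closure: X∖int(X∖A) = X∖{t, q} = {u, p, s, v, r}
Let k=closure and c=complement:
  1. A     = {u, p, r}
  2. kA    = {u, p, s, v, r}
  3. cA    = {t, q, s, v}
  4. ckA   = {t, q}
  5. kcA   = {t, q, p, s, v, r}
  6. kckA  = {t, q, p, s}
  7. ckcA  = {u}
  8. ckckA = {u, v, r}
  9. kckcA = {u, s}
  10. kckckA = {u, s, v, r}
  11. ckckcA = {t, q, p, v, r}
  12. ckckckA = {t, q, p}
— saturated at 12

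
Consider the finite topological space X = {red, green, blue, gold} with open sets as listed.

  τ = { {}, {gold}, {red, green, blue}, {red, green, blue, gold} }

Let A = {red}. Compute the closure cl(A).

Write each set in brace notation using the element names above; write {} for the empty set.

cl via duality: int({green, blue, gold}) = {gold}, so X∖{gold} = {red, green, blue}

{red, green, blue}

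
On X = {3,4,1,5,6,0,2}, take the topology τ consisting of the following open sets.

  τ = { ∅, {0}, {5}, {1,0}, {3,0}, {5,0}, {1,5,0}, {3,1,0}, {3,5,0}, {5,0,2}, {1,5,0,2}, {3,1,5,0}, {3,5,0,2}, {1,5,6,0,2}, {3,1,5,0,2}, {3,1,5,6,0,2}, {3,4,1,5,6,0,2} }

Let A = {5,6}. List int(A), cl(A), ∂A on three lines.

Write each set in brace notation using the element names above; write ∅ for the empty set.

open subsets of A: ∅, {5}; so int(A) = {5}
closure: X∖int(X∖A) = X∖{3,1,0} = {4,5,6,2}
∂A = {4,5,6,2} minus {5} = {4,6,2}

int(A) = {5}
cl(A)  = {4,5,6,2}
∂A     = {4,6,2}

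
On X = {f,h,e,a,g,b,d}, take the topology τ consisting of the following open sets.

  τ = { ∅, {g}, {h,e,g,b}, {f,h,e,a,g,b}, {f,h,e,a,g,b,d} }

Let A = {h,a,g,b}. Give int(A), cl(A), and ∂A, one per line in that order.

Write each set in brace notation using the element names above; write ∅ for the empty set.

interior: largest open inside A is {g} (from ∅, {g})
cl via duality: int({f,e,d}) = ∅, so X∖∅ = {f,h,e,a,g,b,d}
cl∖int = {f,h,e,a,b,d}

int(A) = {g}
cl(A)  = {f,h,e,a,g,b,d}
∂A     = {f,h,e,a,b,d}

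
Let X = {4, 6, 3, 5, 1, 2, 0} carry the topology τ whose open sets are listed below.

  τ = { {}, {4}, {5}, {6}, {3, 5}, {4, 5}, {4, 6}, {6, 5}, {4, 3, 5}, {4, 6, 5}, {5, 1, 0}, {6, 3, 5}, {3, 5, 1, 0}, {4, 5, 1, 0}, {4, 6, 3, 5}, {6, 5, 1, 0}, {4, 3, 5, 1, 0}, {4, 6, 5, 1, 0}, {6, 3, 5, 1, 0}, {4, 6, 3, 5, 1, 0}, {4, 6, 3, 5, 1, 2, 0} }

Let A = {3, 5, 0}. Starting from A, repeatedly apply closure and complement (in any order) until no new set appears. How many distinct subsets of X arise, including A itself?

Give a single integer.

complement {4, 6, 1, 2}; its interior {4, 6}; cl(A) = X∖{4, 6} = {3, 5, 1, 2, 0}
With k = closure, c = complement:
  1. A     = {3, 5, 0}
  2. kA    = {3, 5, 1, 2, 0}
  3. cA    = {4, 6, 1, 2}
  4. ckA   = {4, 6}
  5. kcA   = {4, 6, 1, 2, 0}
  6. kckA  = {4, 6, 2}
  7. ckcA  = {3, 5}
  8. ckckA = {3, 5, 1, 0}
k, c of each give nothing new

8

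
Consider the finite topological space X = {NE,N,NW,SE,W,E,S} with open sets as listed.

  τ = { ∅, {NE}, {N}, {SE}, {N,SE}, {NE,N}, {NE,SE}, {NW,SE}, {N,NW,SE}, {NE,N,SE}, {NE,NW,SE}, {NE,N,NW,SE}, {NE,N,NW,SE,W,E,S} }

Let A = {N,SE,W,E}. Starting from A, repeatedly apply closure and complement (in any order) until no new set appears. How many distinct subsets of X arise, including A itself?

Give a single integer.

8

X∖A={NE,NW,S}, int(X∖A)={NE}, hence cl(A)={N,NW,SE,W,E,S}
Orbit (k=closure, c=complement):
  1. A     = {N,SE,W,E}
  2. kA    = {N,NW,SE,W,E,S}
  3. cA    = {NE,NW,S}
  4. ckA   = {NE}
  5. kcA   = {NE,NW,W,E,S}
  6. kckA  = {NE,W,E,S}
  7. ckcA  = {N,SE}
  8. ckckA = {N,NW,SE}
(closed under both — stop)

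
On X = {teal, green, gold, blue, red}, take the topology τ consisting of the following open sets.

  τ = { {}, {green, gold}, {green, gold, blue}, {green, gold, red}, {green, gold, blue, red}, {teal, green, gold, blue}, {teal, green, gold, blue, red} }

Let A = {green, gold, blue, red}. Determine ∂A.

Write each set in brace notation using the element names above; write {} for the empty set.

{teal}

opens ⊆ A: {}, {green, gold}, {green, gold, blue}, {green, gold, red}, {green, gold, blue, red}; union → int = {green, gold, blue, red}
complement {teal}; its interior {}; cl(A) = X∖{} = {teal, green, gold, blue, red}
boundary = {teal, green, gold, blue, red} ∖ {green, gold, blue, red} = {teal}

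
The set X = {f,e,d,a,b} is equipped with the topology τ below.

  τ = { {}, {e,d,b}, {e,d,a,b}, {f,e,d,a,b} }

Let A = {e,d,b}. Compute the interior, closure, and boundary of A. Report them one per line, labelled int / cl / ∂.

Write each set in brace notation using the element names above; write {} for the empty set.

int(A) = {e,d,b}
cl(A)  = {f,e,d,a,b}
∂A     = {f,a}

open subsets of A: {}, {e,d,b}; so int(A) = {e,d,b}
closure: X∖int(X∖A) = X∖{} = {f,e,d,a,b}
∂A = {f,e,d,a,b} minus {e,d,b} = {f,a}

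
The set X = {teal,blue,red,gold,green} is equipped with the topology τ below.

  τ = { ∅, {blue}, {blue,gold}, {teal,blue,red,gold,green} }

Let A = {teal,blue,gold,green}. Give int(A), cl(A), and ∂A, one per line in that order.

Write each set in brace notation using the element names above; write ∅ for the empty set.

opens ⊆ A: ∅, {blue}, {blue,gold}; union → int = {blue,gold}
complement {red}; its interior ∅; cl(A) = X∖∅ = {teal,blue,red,gold,green}
boundary = {teal,blue,red,gold,green} ∖ {blue,gold} = {teal,red,green}

int(A) = {blue,gold}
cl(A)  = {teal,blue,red,gold,green}
∂A     = {teal,red,green}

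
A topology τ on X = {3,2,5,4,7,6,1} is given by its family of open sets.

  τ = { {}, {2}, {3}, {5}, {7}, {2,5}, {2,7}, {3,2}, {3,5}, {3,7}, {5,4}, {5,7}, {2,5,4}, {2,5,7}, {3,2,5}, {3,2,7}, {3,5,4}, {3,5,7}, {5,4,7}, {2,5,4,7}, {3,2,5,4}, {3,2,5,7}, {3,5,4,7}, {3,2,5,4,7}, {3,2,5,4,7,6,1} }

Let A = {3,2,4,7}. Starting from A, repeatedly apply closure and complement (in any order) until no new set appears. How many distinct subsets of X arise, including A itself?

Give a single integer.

cl via duality: int({5,6,1}) = {5}, so X∖{5} = {3,2,4,7,6,1}
Write k for closure, c for complement:
  1. A     = {3,2,4,7}
  2. kA    = {3,2,4,7,6,1}
  3. cA    = {5,6,1}
  4. ckA   = {5}
  5. kcA   = {5,4,6,1}
  6. ckcA  = {3,2,7}
  7. kckcA = {3,2,7,6,1}
  8. ckckcA = {5,4}
applying k or c yields no new set

8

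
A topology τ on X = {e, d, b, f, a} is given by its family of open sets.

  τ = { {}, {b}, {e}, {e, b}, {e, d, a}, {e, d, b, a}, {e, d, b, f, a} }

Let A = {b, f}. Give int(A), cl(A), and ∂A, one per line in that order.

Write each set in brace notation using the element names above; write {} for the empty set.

U open, U⊆A: {}, {b}. int(A) = ⋃ = {b}
X∖A={e, d, a}, int(X∖A)={e, d, a}, hence cl(A)={b, f}
∂A: remove int from cl → {f}

int(A) = {b}
cl(A)  = {b, f}
∂A     = {f}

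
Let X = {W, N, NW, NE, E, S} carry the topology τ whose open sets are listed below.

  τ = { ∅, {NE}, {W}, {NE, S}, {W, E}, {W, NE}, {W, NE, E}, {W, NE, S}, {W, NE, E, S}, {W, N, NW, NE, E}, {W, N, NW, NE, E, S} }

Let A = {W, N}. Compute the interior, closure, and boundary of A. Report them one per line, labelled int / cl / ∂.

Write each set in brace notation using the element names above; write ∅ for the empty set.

opens ⊆ A: ∅, {W}; union → int = {W}
complement {NW, NE, E, S}; its interior {NE, S}; cl(A) = X∖{NE, S} = {W, N, NW, E}
boundary = {W, N, NW, E} ∖ {W} = {N, NW, E}

int(A) = {W}
cl(A)  = {W, N, NW, E}
∂A     = {N, NW, E}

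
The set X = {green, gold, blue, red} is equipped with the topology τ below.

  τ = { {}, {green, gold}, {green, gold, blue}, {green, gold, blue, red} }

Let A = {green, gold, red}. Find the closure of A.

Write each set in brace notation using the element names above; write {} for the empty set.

{green, gold, blue, red}

closure: X∖int(X∖A) = X∖{} = {green, gold, blue, red}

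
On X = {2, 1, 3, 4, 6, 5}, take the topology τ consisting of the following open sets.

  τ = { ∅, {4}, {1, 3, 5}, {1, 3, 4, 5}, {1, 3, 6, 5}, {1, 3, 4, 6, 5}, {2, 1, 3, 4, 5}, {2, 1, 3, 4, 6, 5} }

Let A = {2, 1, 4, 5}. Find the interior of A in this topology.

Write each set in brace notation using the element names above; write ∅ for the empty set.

interior: largest open inside A is {4} (from ∅, {4})

{4}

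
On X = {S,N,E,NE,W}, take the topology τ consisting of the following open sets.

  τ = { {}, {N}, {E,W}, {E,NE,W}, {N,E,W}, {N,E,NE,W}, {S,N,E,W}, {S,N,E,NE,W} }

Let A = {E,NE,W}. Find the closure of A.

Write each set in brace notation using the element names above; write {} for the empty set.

X∖A={S,N}, int(X∖A)={N}, hence cl(A)={S,E,NE,W}

{S,E,NE,W}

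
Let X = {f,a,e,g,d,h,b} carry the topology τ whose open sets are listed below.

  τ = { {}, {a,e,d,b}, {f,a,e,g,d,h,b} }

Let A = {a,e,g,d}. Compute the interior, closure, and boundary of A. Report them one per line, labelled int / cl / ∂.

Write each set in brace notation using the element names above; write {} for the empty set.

int(A) = {}
cl(A)  = {f,a,e,g,d,h,b}
∂A     = {f,a,e,g,d,h,b}

open subsets of A: {}; so int(A) = {}
closure: X∖int(X∖A) = X∖{} = {f,a,e,g,d,h,b}
∂A = {f,a,e,g,d,h,b} minus {} = {f,a,e,g,d,h,b}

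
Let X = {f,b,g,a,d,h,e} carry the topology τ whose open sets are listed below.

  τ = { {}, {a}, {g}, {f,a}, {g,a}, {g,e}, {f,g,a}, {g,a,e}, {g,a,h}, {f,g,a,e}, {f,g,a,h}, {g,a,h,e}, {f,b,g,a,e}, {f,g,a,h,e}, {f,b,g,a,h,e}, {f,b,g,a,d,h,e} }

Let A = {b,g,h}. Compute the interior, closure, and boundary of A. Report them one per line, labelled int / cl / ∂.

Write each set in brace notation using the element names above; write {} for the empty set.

int(A) = {g}
cl(A)  = {b,g,d,h,e}
∂A     = {b,d,h,e}

open subsets of A: {}, {g}; so int(A) = {g}
closure: X∖int(X∖A) = X∖{f,a} = {b,g,d,h,e}
∂A = {b,g,d,h,e} minus {g} = {b,d,h,e}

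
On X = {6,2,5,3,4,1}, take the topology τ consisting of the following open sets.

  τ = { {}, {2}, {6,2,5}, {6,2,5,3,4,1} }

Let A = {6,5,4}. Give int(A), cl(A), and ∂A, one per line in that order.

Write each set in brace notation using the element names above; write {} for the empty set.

open subsets of A: {}; so int(A) = {}
closure: X∖int(X∖A) = X∖{2} = {6,5,3,4,1}
∂A = {6,5,3,4,1} minus {} = {6,5,3,4,1}

int(A) = {}
cl(A)  = {6,5,3,4,1}
∂A     = {6,5,3,4,1}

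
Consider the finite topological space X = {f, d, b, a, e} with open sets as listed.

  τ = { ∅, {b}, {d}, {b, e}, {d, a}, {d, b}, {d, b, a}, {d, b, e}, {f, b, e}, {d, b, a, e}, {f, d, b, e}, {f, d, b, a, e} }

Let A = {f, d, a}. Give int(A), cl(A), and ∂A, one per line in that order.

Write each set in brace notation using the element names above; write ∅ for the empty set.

open subsets of A: ∅, {d}, {d, a}; so int(A) = {d, a}
closure: X∖int(X∖A) = X∖{b, e} = {f, d, a}
∂A = {f, d, a} minus {d, a} = {f}

int(A) = {d, a}
cl(A)  = {f, d, a}
∂A     = {f}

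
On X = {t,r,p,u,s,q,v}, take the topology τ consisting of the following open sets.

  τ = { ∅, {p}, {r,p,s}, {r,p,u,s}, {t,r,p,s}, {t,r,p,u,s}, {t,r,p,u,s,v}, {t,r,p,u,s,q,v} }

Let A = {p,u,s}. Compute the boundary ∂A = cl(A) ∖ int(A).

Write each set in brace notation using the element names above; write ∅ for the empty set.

interior: largest open inside A is {p} (from ∅, {p})
cl via duality: int({t,r,q,v}) = ∅, so X∖∅ = {t,r,p,u,s,q,v}
cl∖int = {t,r,u,s,q,v}

{t,r,u,s,q,v}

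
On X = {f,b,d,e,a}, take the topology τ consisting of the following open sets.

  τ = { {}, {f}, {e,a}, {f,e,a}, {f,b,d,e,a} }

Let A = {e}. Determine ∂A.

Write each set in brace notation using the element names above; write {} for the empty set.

{b,d,e,a}

opens ⊆ A: {}; union → int = {}
complement {f,b,d,a}; its interior {f}; cl(A) = X∖{f} = {b,d,e,a}
boundary = {b,d,e,a} ∖ {} = {b,d,e,a}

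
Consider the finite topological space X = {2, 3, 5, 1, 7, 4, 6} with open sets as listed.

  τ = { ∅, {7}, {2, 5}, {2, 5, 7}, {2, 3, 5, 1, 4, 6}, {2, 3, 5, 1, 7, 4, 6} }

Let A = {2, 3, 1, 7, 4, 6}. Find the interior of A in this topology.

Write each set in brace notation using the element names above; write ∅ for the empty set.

open subsets of A: ∅, {7}; so int(A) = {7}

{7}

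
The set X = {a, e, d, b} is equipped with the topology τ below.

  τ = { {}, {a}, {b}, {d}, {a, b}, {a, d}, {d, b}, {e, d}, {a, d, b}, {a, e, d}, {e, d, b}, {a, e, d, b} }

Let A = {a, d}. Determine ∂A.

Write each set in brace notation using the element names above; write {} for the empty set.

{e}

U open, U⊆A: {}, {d}, {a}, {a, d}. int(A) = ⋃ = {a, d}
X∖A={e, b}, int(X∖A)={b}, hence cl(A)={a, e, d}
∂A: remove int from cl → {e}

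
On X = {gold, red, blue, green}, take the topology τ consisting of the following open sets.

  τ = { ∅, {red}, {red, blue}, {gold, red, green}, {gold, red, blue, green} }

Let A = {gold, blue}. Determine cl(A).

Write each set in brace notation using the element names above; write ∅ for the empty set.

X∖A={red, green}, int(X∖A)={red}, hence cl(A)={gold, blue, green}

{gold, blue, green}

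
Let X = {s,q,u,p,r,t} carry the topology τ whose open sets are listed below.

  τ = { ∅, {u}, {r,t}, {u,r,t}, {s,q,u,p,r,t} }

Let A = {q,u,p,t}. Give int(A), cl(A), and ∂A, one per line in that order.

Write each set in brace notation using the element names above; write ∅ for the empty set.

int(A) = {u}
cl(A)  = {s,q,u,p,r,t}
∂A     = {s,q,p,r,t}

open subsets of A: ∅, {u}; so int(A) = {u}
closure: X∖int(X∖A) = X∖∅ = {s,q,u,p,r,t}
∂A = {s,q,u,p,r,t} minus {u} = {s,q,p,r,t}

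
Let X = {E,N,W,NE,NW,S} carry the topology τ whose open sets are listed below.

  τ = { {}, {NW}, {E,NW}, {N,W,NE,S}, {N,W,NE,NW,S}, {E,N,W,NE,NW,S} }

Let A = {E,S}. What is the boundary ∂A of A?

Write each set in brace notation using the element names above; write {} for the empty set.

opens ⊆ A: {}; union → int = {}
complement {N,W,NE,NW}; its interior {NW}; cl(A) = X∖{NW} = {E,N,W,NE,S}
boundary = {E,N,W,NE,S} ∖ {} = {E,N,W,NE,S}

{E,N,W,NE,S}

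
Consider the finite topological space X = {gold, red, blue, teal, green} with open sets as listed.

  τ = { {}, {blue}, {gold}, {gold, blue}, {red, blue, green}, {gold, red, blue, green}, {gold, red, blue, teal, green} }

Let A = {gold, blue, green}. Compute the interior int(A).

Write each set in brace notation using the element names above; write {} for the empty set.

U open, U⊆A: {}, {gold}, {blue}, {gold, blue}. int(A) = ⋃ = {gold, blue}

{gold, blue}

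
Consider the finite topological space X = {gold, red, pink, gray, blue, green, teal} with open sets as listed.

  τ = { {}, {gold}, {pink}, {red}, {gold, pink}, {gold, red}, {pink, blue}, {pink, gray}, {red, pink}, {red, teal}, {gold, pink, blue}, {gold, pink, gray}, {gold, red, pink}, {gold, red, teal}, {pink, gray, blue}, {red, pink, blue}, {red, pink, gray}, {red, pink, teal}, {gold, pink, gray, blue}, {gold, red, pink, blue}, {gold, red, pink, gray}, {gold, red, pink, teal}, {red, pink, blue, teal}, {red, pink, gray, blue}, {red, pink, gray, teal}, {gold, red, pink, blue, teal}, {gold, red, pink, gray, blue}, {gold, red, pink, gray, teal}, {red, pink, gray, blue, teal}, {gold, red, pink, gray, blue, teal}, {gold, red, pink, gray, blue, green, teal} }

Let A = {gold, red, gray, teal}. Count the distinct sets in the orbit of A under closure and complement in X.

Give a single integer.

closure: X∖int(X∖A) = X∖{pink, blue} = {gold, red, gray, green, teal}
Let k=closure and c=complement:
  1. A     = {gold, red, gray, teal}
  2. kA    = {gold, red, gray, green, teal}
  3. cA    = {pink, blue, green}
  4. ckA   = {pink, blue}
  5. kcA   = {pink, gray, blue, green}
  6. ckcA  = {gold, red, teal}
  7. kckcA = {gold, red, green, teal}
  8. ckckcA = {pink, gray, blue}
— saturated at 8

8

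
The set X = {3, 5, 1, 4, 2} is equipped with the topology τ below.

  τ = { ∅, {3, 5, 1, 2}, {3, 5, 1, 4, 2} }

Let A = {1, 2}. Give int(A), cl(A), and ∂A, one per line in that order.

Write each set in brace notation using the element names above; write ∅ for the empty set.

int(A) = ∅
cl(A)  = {3, 5, 1, 4, 2}
∂A     = {3, 5, 1, 4, 2}

opens ⊆ A: ∅; union → int = ∅
complement {3, 5, 4}; its interior ∅; cl(A) = X∖∅ = {3, 5, 1, 4, 2}
boundary = {3, 5, 1, 4, 2} ∖ ∅ = {3, 5, 1, 4, 2}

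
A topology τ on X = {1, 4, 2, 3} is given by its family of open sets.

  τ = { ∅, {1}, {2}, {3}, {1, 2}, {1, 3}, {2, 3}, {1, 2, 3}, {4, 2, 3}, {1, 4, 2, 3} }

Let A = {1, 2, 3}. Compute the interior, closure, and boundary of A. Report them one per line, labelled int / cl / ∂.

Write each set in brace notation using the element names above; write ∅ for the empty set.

opens ⊆ A: ∅, {2}, {3}, {1}, {1, 2}, {1, 3}, {2, 3}, {1, 2, 3}; union → int = {1, 2, 3}
complement {4}; its interior ∅; cl(A) = X∖∅ = {1, 4, 2, 3}
boundary = {1, 4, 2, 3} ∖ {1, 2, 3} = {4}

int(A) = {1, 2, 3}
cl(A)  = {1, 4, 2, 3}
∂A     = {4}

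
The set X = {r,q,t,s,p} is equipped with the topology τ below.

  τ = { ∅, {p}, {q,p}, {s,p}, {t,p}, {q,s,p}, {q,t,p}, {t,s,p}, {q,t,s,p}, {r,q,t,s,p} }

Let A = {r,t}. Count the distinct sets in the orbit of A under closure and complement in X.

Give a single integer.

X∖A={q,s,p}, int(X∖A)={q,s,p}, hence cl(A)={r,t}
Orbit (k=closure, c=complement):
  1. A     = {r,t}
  2. cA    = {q,s,p}
  3. kcA   = {r,q,t,s,p}
  4. ckcA  = ∅
(closed under both — stop)

4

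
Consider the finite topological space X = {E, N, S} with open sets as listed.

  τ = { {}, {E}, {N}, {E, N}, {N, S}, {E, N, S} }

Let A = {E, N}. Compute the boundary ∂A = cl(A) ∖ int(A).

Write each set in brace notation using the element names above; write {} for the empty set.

{S}

open subsets of A: {}, {E}, {N}, {E, N}; so int(A) = {E, N}
closure: X∖int(X∖A) = X∖{} = {E, N, S}
∂A = {E, N, S} minus {E, N} = {S}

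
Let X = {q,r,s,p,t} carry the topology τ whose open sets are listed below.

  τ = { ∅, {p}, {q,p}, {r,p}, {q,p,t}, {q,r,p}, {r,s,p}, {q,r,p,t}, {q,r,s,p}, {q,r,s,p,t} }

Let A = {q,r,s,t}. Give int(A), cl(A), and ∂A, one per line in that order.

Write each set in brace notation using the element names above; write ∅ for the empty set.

open subsets of A: ∅; so int(A) = ∅
closure: X∖int(X∖A) = X∖{p} = {q,r,s,t}
∂A = {q,r,s,t} minus ∅ = {q,r,s,t}

int(A) = ∅
cl(A)  = {q,r,s,t}
∂A     = {q,r,s,t}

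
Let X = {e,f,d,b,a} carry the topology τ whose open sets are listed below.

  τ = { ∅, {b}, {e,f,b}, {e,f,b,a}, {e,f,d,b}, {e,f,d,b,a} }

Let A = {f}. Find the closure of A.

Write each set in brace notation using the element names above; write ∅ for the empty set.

complement {e,d,b,a}; its interior {b}; cl(A) = X∖{b} = {e,f,d,a}

{e,f,d,a}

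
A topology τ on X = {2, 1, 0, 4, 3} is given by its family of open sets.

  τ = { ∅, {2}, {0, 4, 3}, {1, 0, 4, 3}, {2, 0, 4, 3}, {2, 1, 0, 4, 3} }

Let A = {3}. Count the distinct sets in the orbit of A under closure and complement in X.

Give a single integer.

6

closure: X∖int(X∖A) = X∖{2} = {1, 0, 4, 3}
Let k=closure and c=complement:
  1. A     = {3}
  2. kA    = {1, 0, 4, 3}
  3. cA    = {2, 1, 0, 4}
  4. ckA   = {2}
  5. kcA   = {2, 1, 0, 4, 3}
  6. ckcA  = ∅
— saturated at 6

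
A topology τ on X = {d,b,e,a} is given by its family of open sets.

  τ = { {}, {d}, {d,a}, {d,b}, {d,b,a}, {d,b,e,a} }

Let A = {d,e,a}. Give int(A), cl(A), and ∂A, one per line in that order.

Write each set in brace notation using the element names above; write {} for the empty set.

interior: largest open inside A is {d,a} (from {}, {d}, {d,a})
cl via duality: int({b}) = {}, so X∖{} = {d,b,e,a}
cl∖int = {b,e}

int(A) = {d,a}
cl(A)  = {d,b,e,a}
∂A     = {b,e}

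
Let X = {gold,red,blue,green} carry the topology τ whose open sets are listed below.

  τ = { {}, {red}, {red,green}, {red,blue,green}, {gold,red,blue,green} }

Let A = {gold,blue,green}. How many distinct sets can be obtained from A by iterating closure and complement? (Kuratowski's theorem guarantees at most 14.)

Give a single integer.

X∖A={red}, int(X∖A)={red}, hence cl(A)={gold,blue,green}
Orbit (k=closure, c=complement):
  1. A     = {gold,blue,green}
  2. cA    = {red}
  3. kcA   = {gold,red,blue,green}
  4. ckcA  = {}
(closed under both — stop)

4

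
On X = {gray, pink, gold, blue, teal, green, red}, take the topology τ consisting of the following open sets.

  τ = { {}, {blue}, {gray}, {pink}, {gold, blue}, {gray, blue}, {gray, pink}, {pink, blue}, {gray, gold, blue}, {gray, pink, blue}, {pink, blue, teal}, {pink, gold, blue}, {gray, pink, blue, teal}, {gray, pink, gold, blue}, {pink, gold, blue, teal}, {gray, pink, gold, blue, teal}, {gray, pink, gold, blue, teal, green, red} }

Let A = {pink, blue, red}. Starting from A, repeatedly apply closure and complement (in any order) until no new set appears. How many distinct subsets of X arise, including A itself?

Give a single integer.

8

X∖A={gray, gold, teal, green}, int(X∖A)={gray}, hence cl(A)={pink, gold, blue, teal, green, red}
Orbit (k=closure, c=complement):
  1. A     = {pink, blue, red}
  2. kA    = {pink, gold, blue, teal, green, red}
  3. cA    = {gray, gold, teal, green}
  4. ckA   = {gray}
  5. kcA   = {gray, gold, teal, green, red}
  6. kckA  = {gray, green, red}
  7. ckcA  = {pink, blue}
  8. ckckA = {pink, gold, blue, teal}
(closed under both — stop)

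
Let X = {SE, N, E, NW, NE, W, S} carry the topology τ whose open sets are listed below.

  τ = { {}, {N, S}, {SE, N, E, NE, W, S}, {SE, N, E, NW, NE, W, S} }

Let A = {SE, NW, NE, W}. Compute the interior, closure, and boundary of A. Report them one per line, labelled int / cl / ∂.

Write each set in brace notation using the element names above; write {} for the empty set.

open subsets of A: {}; so int(A) = {}
closure: X∖int(X∖A) = X∖{N, S} = {SE, E, NW, NE, W}
∂A = {SE, E, NW, NE, W} minus {} = {SE, E, NW, NE, W}

int(A) = {}
cl(A)  = {SE, E, NW, NE, W}
∂A     = {SE, E, NW, NE, W}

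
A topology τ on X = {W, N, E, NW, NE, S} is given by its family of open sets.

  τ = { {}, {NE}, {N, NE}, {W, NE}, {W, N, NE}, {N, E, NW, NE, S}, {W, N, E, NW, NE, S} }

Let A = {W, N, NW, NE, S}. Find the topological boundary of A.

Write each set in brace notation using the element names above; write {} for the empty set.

interior: largest open inside A is {W, N, NE} (from {}, {NE}, {N, NE}, {W, NE}, {W, N, NE})
cl via duality: int({E}) = {}, so X∖{} = {W, N, E, NW, NE, S}
cl∖int = {E, NW, S}

{E, NW, S}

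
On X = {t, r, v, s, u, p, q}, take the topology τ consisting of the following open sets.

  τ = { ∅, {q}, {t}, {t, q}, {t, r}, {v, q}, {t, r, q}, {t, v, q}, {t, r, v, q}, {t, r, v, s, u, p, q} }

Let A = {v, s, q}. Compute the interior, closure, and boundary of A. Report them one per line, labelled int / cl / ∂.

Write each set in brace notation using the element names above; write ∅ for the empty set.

int(A) = {v, q}
cl(A)  = {v, s, u, p, q}
∂A     = {s, u, p}

U open, U⊆A: ∅, {q}, {v, q}. int(A) = ⋃ = {v, q}
X∖A={t, r, u, p}, int(X∖A)={t, r}, hence cl(A)={v, s, u, p, q}
∂A: remove int from cl → {s, u, p}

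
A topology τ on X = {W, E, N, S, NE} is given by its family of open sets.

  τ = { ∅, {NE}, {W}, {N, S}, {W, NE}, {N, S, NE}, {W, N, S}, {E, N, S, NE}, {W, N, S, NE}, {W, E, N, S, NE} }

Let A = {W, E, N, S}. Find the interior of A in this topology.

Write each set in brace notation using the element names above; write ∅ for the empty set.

opens ⊆ A: ∅, {W}, {N, S}, {W, N, S}; union → int = {W, N, S}

{W, N, S}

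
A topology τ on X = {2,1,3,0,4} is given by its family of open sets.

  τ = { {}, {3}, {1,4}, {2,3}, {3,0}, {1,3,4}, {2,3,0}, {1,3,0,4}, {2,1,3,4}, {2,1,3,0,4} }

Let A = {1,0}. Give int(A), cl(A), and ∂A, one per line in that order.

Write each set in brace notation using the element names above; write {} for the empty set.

int(A) = {}
cl(A)  = {1,0,4}
∂A     = {1,0,4}

open subsets of A: {}; so int(A) = {}
closure: X∖int(X∖A) = X∖{2,3} = {1,0,4}
∂A = {1,0,4} minus {} = {1,0,4}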